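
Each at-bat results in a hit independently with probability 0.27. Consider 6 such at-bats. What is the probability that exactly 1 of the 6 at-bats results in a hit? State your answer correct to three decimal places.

X ~ Binomial(n=6, p=0.27).
P(X=1) = C(6,1) · p^1 · (1−p)^5
= 6 · 0.27 · 0.20731 = 0.33584

0.336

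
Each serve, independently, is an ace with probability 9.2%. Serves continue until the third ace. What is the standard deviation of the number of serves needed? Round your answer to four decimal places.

17.9397

Y = total serves until the third success; negative binomial with r=3, p=0.092.
SD(Y) = √[r(1−p)/p²] = √(321.833648) = 17.939723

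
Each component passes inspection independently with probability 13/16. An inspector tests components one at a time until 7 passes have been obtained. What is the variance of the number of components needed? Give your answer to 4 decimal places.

1.9882

Y = total components until the seventh success; negative binomial with r=7, p=0.8125.
Var(Y) = r(1−p)/p² = 7·0.1875 / 0.8125² = 1.988166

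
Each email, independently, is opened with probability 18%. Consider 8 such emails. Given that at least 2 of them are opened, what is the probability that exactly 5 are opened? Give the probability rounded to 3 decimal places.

0.013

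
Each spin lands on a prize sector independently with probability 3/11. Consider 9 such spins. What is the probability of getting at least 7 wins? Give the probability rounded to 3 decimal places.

0.002

X ~ Binomial(9, 0.272727); P(X ≥ 7) = Σ C(9,k) p^k (1−p)^(9−k) over k:
  k=7: C(9,7)·0.272727^7·0.727273^2 = 0.00214
  k=8: C(9,8)·0.272727^8·0.727273^1 = 0.00020
  k=9: C(9,9)·0.272727^9·0.727273^0 = 0.00001
Total = 0.00235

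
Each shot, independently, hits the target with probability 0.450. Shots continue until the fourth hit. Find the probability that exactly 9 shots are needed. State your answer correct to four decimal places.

0.1156

Y = trial on which the fourth success occurs; negative binomial, r=4, p=0.45.
P(Y=9) = C(8,3) · p^4 · (1−p)^5
= 56 · 0.041006 · 0.050328 = 0.115572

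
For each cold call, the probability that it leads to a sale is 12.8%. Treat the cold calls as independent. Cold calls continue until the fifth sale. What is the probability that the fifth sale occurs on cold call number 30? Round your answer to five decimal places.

Y = trial on which the fifth success occurs; negative binomial, r=5, p=0.128.
P(Y=30) = C(29,4) · p^5 · (1−p)^25
= 23751 · 3.436e-05 · 0.032577 = 0.0265854

0.02659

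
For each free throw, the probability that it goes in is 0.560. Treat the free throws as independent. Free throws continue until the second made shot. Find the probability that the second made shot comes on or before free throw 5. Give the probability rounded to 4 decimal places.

0.8786

Finishing within 5 free throws ⇔ at least 2 successes in the first 5. With X ~ Binomial(5, 0.56), P(Y ≤ 5) = 1 − P(X ≤ 1).
  k=0: C(5,0)·0.56^0·0.44^5 = 0.016492
  k=1: C(5,1)·0.56^1·0.44^4 = 0.104947
1 − 0.121438 = 0.878562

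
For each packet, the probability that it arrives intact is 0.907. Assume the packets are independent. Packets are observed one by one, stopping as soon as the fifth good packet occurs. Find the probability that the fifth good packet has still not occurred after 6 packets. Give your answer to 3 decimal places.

Needing more than 6 packets ⇔ fewer than 5 successes in the first 6. With X ~ Binomial(6, 0.907), P(Y > 6) = P(X ≤ 4).
  k=0: C(6,0)·0.907^0·0.093^6 = 0.00000
  k=1: C(6,1)·0.907^1·0.093^5 = 0.00004
  k=2: C(6,2)·0.907^2·0.093^4 = 0.00092
  k=3: C(6,3)·0.907^3·0.093^3 = 0.01200
  k=4: C(6,4)·0.907^4·0.093^2 = 0.08780
P(X ≤ 4) = 0.10076

0.101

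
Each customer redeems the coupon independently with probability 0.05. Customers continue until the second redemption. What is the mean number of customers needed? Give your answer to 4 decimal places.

40.0000

Y = total customers until the second success; negative binomial with r=2, p=0.05.
E[Y] = r / p = 2 / 0.05 = 40.000000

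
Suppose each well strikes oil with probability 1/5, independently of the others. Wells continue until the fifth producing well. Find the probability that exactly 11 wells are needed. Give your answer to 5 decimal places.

Y = trial on which the fifth success occurs; negative binomial, r=5, p=0.20.
P(Y=11) = C(10,4) · p^5 · (1−p)^6
= 210 · 0.00032 · 0.26214 = 0.0176161

0.01762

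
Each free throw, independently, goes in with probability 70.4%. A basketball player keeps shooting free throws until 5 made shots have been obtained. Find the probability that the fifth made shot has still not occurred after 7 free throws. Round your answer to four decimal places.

0.3439

Needing more than 7 free throws ⇔ fewer than 5 successes in the first 7. With X ~ Binomial(7, 0.704), P(Y > 7) = P(X ≤ 4).
  k=0: C(7,0)·0.704^0·0.296^7 = 0.000199
  k=1: C(7,1)·0.704^1·0.296^6 = 0.003315
  k=2: C(7,2)·0.704^2·0.296^5 = 0.023650
  k=3: C(7,3)·0.704^3·0.296^4 = 0.093746
  k=4: C(7,4)·0.704^4·0.296^3 = 0.222964
P(X ≤ 4) = 0.343873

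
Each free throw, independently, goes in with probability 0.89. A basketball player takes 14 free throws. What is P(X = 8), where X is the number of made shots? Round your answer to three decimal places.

X ~ Binomial(n=14, p=0.89).
P(X=8) = C(14,8) · p^8 · (1−p)^6
= 3003 · 0.39366 · 1.7716e-06 = 0.00209

0.002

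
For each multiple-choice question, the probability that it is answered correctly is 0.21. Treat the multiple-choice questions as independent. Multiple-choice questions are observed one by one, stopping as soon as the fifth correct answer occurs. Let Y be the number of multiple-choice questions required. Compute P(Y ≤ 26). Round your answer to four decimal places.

Finishing within 26 multiple-choice questions ⇔ at least 5 successes in the first 26. With X ~ Binomial(26, 0.21), P(Y ≤ 26) = 1 − P(X ≤ 4).
  k=0: C(26,0)·0.21^0·0.79^26 = 0.002179
  k=1: C(26,1)·0.21^1·0.79^25 = 0.015062
  k=2: C(26,2)·0.21^2·0.79^24 = 0.050046
  k=3: C(26,3)·0.21^3·0.79^23 = 0.106428
  k=4: C(26,4)·0.21^4·0.79^22 = 0.162673
1 − 0.336387 = 0.663613

0.6636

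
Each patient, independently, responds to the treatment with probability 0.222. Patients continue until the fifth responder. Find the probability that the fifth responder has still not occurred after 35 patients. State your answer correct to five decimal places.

0.08539

Needing more than 35 patients ⇔ fewer than 5 successes in the first 35. With X ~ Binomial(35, 0.222), P(Y > 35) = P(X ≤ 4).
  k=0: C(35,0)·0.222^0·0.778^35 = 0.0001529
  k=1: C(35,1)·0.222^1·0.778^34 = 0.0015266
  k=2: C(35,2)·0.222^2·0.778^33 = 0.0074054
  k=3: C(35,3)·0.222^3·0.778^32 = 0.0232443
  k=4: C(35,4)·0.222^4·0.778^31 = 0.0530614
P(X ≤ 4) = 0.0853906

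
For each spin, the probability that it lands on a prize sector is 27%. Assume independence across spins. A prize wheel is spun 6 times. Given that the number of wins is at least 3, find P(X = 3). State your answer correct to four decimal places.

0.7570

X ~ Binomial(6, 0.27). Want P(X=3 | X≥3) = P(X=3) / P(X≥3).
P(X=3) = C(6,3)·0.27^3·0.73^3 = 0.153140
P(X≥3) = 1 − 0.151334 − 0.335838 − 0.310535 = 0.202293
Ratio = 0.153140 / 0.202293 = 0.757021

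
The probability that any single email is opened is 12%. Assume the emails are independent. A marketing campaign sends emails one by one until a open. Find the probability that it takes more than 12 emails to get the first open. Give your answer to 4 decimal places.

Y = number of emails to the first success; geometric, p = 0.12.
P(Y > 12) = P(first 12 all fail) = (1−p)^12 = 0.215671

0.2157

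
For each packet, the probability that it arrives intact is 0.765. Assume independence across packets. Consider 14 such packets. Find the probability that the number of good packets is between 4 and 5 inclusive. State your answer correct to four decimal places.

0.0013

X ~ Binomial(14, 0.765); P(4 ≤ X ≤ 5) = Σ C(14,k) p^k (1−p)^(14−k) over k:
  k=4: C(14,4)·0.765^4·0.235^10 = 0.000176
  k=5: C(14,5)·0.765^5·0.235^9 = 0.001147
Total = 0.001323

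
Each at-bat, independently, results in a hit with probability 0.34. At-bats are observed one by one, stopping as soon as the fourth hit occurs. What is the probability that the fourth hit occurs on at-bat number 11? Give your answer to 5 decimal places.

0.08748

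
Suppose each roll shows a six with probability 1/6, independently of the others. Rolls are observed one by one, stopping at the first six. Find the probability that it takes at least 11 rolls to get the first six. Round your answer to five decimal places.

0.16151

Y = number of rolls to the first success; geometric, p = 0.166667.
P(Y > 10) = P(first 10 all fail) = (1−p)^10 = 0.1615056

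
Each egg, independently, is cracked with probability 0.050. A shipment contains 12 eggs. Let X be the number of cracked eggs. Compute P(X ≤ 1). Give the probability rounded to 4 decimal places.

X ~ Binomial(12, 0.05); P(X ≤ 1) = Σ C(12,k) p^k (1−p)^(12−k) over k:
  k=0: C(12,0)·0.05^0·0.95^12 = 0.540360
  k=1: C(12,1)·0.05^1·0.95^11 = 0.341280
Total = 0.881640

0.8816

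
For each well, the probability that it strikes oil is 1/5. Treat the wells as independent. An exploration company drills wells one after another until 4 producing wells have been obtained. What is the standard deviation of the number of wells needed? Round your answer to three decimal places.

8.944

Y = total wells until the fourth success; negative binomial with r=4, p=0.20.
SD(Y) = √[r(1−p)/p²] = √(80.00000) = 8.94427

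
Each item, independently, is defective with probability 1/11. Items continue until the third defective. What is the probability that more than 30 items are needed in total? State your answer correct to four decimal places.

Needing more than 30 items ⇔ fewer than 3 successes in the first 30. With X ~ Binomial(30, 0.090909), P(Y > 30) = P(X ≤ 2).
  k=0: C(30,0)·0.090909^0·0.909091^30 = 0.057309
  k=1: C(30,1)·0.090909^1·0.909091^29 = 0.171926
  k=2: C(30,2)·0.090909^2·0.909091^28 = 0.249292
P(X ≤ 2) = 0.478526

0.4785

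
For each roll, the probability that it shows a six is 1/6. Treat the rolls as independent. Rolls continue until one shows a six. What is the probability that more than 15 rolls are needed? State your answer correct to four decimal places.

Y = number of rolls to the first success; geometric, p = 0.166667.
P(Y > 15) = P(first 15 all fail) = (1−p)^15 = 0.064905

0.0649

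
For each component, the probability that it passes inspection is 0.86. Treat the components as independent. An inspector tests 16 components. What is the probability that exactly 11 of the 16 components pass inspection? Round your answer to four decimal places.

0.0447

X ~ Binomial(n=16, p=0.86).
P(X=11) = C(16,11) · p^11 · (1−p)^5
= 4368 · 0.19032 · 5.3782e-05 = 0.044710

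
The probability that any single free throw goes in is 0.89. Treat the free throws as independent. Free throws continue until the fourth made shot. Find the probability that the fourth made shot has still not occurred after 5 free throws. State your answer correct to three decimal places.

0.097

Needing more than 5 free throws ⇔ fewer than 4 successes in the first 5. With X ~ Binomial(5, 0.89), P(Y > 5) = P(X ≤ 3).
  k=0: C(5,0)·0.89^0·0.11^5 = 0.00002
  k=1: C(5,1)·0.89^1·0.11^4 = 0.00065
  k=2: C(5,2)·0.89^2·0.11^3 = 0.01054
  k=3: C(5,3)·0.89^3·0.11^2 = 0.08530
P(X ≤ 3) = 0.09651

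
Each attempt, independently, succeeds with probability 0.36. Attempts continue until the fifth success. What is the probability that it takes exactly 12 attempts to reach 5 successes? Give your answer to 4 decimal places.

0.0878

Y = trial on which the fifth success occurs; negative binomial, r=5, p=0.36.
P(Y=12) = C(11,4) · p^5 · (1−p)^7
= 330 · 0.0060466 · 0.04398 = 0.087758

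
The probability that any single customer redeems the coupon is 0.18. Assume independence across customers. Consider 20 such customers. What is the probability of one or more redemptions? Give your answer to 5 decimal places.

0.98111

P(at least one) = 1 − P(none) = 1 − (1 − 0.18)^20
= 1 − 0.0188920 = 0.9811080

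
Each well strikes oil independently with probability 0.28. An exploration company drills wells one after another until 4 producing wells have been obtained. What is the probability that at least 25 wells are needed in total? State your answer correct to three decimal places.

0.064

Needing more than 24 wells ⇔ fewer than 4 successes in the first 24. With X ~ Binomial(24, 0.28), P(Y > 24) = P(X ≤ 3).
  k=0: C(24,0)·0.28^0·0.72^24 = 0.00038
  k=1: C(24,1)·0.28^1·0.72^23 = 0.00352
  k=2: C(24,2)·0.28^2·0.72^22 = 0.01572
  k=3: C(24,3)·0.28^3·0.72^21 = 0.04484
P(X ≤ 3) = 0.06446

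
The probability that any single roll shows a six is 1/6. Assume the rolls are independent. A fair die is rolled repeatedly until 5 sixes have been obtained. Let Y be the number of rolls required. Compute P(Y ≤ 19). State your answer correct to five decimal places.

Finishing within 19 rolls ⇔ at least 5 successes in the first 19. With X ~ Binomial(19, 0.166667), P(Y ≤ 19) = 1 − P(X ≤ 4).
  k=0: C(19,0)·0.166667^0·0.833333^19 = 0.0313009
  k=1: C(19,1)·0.166667^1·0.833333^18 = 0.1189433
  k=2: C(19,2)·0.166667^2·0.833333^17 = 0.2140979
  k=3: C(19,3)·0.166667^3·0.833333^16 = 0.2426443
  k=4: C(19,4)·0.166667^4·0.833333^15 = 0.1941154
1 − 0.8011018 = 0.1988982

0.19890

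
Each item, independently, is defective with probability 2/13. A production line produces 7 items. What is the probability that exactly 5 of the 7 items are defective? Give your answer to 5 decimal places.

X ~ Binomial(n=7, p=0.153846).
P(X=5) = C(7,5) · p^5 · (1−p)^2
= 21 · 8.6185e-05 · 0.71598 = 0.0012958

0.00130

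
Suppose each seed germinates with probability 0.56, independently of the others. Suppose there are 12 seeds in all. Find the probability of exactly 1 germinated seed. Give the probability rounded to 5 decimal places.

0.00080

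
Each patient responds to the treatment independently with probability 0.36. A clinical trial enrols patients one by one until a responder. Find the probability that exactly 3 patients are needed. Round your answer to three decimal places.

0.147

Geometric (trials to first success), p = 0.36.
P(Y = 3) = (1−p)^2 · p = 0.4096 · 0.36 = 0.14746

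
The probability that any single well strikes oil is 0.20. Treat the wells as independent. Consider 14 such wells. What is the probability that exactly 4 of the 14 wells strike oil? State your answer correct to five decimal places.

0.17197

X ~ Binomial(n=14, p=0.20).
P(X=4) = C(14,4) · p^4 · (1−p)^10
= 1001 · 0.0016 · 0.10737 = 0.1719705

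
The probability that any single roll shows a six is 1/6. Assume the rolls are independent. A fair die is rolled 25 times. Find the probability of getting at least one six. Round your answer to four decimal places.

0.9895

P(at least one) = 1 − P(none) = 1 − (1 − 0.166667)^25
= 1 − 0.010483 = 0.989517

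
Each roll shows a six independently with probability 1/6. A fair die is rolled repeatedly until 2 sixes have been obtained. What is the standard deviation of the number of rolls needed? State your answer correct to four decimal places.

Y = total rolls until the second success; negative binomial with r=2, p=0.166667.
SD(Y) = √[r(1−p)/p²] = √(60.000000) = 7.745967

7.7460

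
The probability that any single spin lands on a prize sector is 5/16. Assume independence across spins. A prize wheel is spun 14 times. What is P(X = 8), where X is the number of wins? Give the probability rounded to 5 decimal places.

X ~ Binomial(n=14, p=0.3125).
P(X=8) = C(14,8) · p^8 · (1−p)^6
= 3003 · 9.0949e-05 · 0.10559 = 0.0288398

0.02884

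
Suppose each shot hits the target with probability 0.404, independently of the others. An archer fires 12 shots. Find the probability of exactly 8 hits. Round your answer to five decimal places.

X ~ Binomial(n=12, p=0.404).
P(X=8) = C(12,8) · p^8 · (1−p)^4
= 495 · 0.00070966 · 0.12618 = 0.0443242

0.04432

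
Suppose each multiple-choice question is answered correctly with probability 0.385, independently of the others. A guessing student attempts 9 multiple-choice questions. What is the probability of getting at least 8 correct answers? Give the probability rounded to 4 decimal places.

0.0029

X ~ Binomial(9, 0.385); P(X ≥ 8) = Σ C(9,k) p^k (1−p)^(9−k) over k:
  k=8: C(9,8)·0.385^8·0.615^1 = 0.002672
  k=9: C(9,9)·0.385^9·0.615^0 = 0.000186
Total = 0.002858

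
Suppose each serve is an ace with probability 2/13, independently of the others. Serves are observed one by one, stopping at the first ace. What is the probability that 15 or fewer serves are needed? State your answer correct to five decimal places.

0.91839

Y = number of serves to the first success; geometric, p = 0.153846.
P(Y ≤ 15) = 1 − (1−p)^15 = 1 − 0.0816094 = 0.9183906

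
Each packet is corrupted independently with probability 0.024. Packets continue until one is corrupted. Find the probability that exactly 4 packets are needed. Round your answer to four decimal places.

Geometric (trials to first success), p = 0.024.
P(Y = 4) = (1−p)^3 · p = 0.92971 · 0.024 = 0.022313

0.0223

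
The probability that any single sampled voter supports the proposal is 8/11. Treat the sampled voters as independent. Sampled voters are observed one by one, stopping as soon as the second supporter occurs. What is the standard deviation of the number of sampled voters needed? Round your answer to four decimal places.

Y = total sampled voters until the second success; negative binomial with r=2, p=0.727273.
SD(Y) = √[r(1−p)/p²] = √(1.031250) = 1.015505

1.0155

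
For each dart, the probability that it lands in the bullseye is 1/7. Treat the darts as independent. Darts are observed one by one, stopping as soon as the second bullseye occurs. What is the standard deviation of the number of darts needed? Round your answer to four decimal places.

9.1652

Y = total darts until the second success; negative binomial with r=2, p=0.142857.
SD(Y) = √[r(1−p)/p²] = √(84.000000) = 9.165151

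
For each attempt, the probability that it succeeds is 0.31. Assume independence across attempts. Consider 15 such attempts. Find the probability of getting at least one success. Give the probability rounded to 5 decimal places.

0.99617

P(at least one) = 1 − P(none) = 1 − (1 − 0.31)^15
= 1 − 0.0038259 = 0.9961741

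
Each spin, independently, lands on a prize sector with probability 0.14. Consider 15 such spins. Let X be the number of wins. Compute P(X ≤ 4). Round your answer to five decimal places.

0.95215

X ~ Binomial(15, 0.14); P(X ≤ 4) = Σ C(15,k) p^k (1−p)^(15−k) over k:
  k=0: C(15,0)·0.14^0·0.86^15 = 0.1041062
  k=1: C(15,1)·0.14^1·0.86^14 = 0.2542129
  k=2: C(15,2)·0.14^2·0.86^13 = 0.2896845
  k=3: C(15,3)·0.14^3·0.86^12 = 0.2043511
  k=4: C(15,4)·0.14^4·0.86^11 = 0.0997994
Total = 0.9521541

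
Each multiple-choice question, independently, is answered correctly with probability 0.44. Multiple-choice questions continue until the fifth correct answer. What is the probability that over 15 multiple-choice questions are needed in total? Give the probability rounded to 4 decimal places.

Needing more than 15 multiple-choice questions ⇔ fewer than 5 successes in the first 15. With X ~ Binomial(15, 0.44), P(Y > 15) = P(X ≤ 4).
  k=0: C(15,0)·0.44^0·0.56^15 = 0.000167
  k=1: C(15,1)·0.44^1·0.56^14 = 0.001969
  k=2: C(15,2)·0.44^2·0.56^13 = 0.010828
  k=3: C(15,3)·0.44^3·0.56^12 = 0.036866
  k=4: C(15,4)·0.44^4·0.56^11 = 0.086898
P(X ≤ 4) = 0.136728

0.1367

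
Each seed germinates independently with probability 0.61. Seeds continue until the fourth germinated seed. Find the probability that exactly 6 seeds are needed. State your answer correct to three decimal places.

0.211

Y = trial on which the fourth success occurs; negative binomial, r=4, p=0.61.
P(Y=6) = C(5,3) · p^4 · (1−p)^2
= 10 · 0.13846 · 0.1521 = 0.21060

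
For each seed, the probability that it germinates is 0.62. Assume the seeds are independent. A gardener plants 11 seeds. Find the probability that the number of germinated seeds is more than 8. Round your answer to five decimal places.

0.14780

X ~ Binomial(11, 0.62); P(X ≥ 9) = Σ C(11,k) p^k (1−p)^(11−k) over k:
  k=9: C(11,9)·0.62^9·0.38^2 = 0.1075115
  k=10: C(11,10)·0.62^10·0.38^1 = 0.0350827
  k=11: C(11,11)·0.62^11·0.38^0 = 0.0052037
Total = 0.1477979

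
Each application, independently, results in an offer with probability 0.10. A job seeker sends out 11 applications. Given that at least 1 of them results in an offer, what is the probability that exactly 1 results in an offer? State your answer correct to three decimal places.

0.559

X ~ Binomial(11, 0.10). Want P(X=1 | X≥1) = P(X=1) / P(X≥1).
P(X=1) = C(11,1)·0.10^1·0.90^10 = 0.38355
P(X≥1) = 1 − 0.31381 = 0.68619
Ratio = 0.38355 / 0.68619 = 0.55895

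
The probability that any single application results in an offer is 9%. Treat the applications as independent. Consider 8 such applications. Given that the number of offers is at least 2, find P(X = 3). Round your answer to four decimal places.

X ~ Binomial(8, 0.09). Want P(X=3 | X≥2) = P(X=3) / P(X≥2).
P(X=3) = C(8,3)·0.09^3·0.91^5 = 0.025475
P(X≥2) = 1 − 0.470253 − 0.372068 = 0.157680
Ratio = 0.025475 / 0.157680 = 0.161565

0.1616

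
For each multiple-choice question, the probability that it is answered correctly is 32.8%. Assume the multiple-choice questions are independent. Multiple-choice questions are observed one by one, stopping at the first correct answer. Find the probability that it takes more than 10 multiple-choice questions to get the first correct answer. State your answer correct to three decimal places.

0.019

Y = number of multiple-choice questions to the first success; geometric, p = 0.328.
P(Y > 10) = P(first 10 all fail) = (1−p)^10 = 0.01878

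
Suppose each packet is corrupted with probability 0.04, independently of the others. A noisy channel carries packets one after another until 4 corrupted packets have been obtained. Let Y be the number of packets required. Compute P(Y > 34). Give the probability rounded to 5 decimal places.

0.95429

Needing more than 34 packets ⇔ fewer than 4 successes in the first 34. With X ~ Binomial(34, 0.04), P(Y > 34) = P(X ≤ 3).
  k=0: C(34,0)·0.04^0·0.96^34 = 0.2495870
  k=1: C(34,1)·0.04^1·0.96^33 = 0.3535816
  k=2: C(34,2)·0.04^2·0.96^32 = 0.2430873
  k=3: C(34,3)·0.04^3·0.96^31 = 0.1080388
P(X ≤ 3) = 0.9542947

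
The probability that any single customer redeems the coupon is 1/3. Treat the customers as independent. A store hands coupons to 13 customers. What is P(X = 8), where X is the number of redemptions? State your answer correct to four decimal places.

X ~ Binomial(n=13, p=0.333333).
P(X=8) = C(13,8) · p^8 · (1−p)^5
= 1287 · 0.00015242 · 0.13169 = 0.025832

0.0258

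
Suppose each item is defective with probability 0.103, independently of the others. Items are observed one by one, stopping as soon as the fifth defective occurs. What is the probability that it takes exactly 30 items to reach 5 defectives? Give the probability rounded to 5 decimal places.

Y = trial on which the fifth success occurs; negative binomial, r=5, p=0.103.
P(Y=30) = C(29,4) · p^5 · (1−p)^25
= 23751 · 1.1593e-05 · 0.066041 = 0.0181836

0.01818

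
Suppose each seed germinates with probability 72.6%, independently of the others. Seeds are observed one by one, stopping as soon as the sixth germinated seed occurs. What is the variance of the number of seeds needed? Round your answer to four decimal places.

3.1191

Y = total seeds until the sixth success; negative binomial with r=6, p=0.726.
Var(Y) = r(1−p)/p² = 6·0.274 / 0.726² = 3.119095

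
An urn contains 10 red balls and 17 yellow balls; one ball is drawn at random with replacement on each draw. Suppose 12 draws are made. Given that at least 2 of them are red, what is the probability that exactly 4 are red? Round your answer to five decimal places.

0.23748

X ~ Binomial(12, 0.370370). Want P(X=4 | X≥2) = P(X=4) / P(X≥2).
P(X=4) = C(12,4)·0.370370^4·0.629630^8 = 0.2300549
P(X≥2) = 1 − 0.0038817 − 0.0274002 = 0.9687181
Ratio = 0.2300549 / 0.9687181 = 0.2374838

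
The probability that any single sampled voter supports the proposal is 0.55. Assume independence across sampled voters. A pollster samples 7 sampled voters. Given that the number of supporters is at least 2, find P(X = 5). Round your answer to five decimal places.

0.22195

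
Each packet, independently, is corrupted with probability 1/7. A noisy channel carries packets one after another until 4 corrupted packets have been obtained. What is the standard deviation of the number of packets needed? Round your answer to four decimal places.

Y = total packets until the fourth success; negative binomial with r=4, p=0.142857.
SD(Y) = √[r(1−p)/p²] = √(168.000000) = 12.961481

12.9615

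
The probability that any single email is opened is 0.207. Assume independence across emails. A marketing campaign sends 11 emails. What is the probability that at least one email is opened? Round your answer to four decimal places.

P(at least one) = 1 − P(none) = 1 − (1 − 0.207)^11
= 1 − 0.077984 = 0.922016

0.9220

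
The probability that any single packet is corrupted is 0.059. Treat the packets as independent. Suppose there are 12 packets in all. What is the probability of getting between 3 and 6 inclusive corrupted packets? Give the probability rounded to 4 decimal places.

X ~ Binomial(12, 0.059); P(3 ≤ X ≤ 6) = Σ C(12,k) p^k (1−p)^(12−k) over k:
  k=3: C(12,3)·0.059^3·0.941^9 = 0.026139
  k=4: C(12,4)·0.059^4·0.941^8 = 0.003687
  k=5: C(12,5)·0.059^5·0.941^7 = 0.000370
  k=6: C(12,6)·0.059^6·0.941^6 = 0.000027
Total = 0.030223

0.0302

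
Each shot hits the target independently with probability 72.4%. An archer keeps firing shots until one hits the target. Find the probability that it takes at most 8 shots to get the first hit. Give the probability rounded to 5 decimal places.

Y = number of shots to the first success; geometric, p = 0.724.
P(Y ≤ 8) = 1 − (1−p)^8 = 1 − 0.0000337 = 0.9999663

0.99997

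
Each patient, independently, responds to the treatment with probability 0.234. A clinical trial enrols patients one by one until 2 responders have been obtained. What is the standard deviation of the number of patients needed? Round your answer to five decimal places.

5.28949

Y = total patients until the second success; negative binomial with r=2, p=0.234.
SD(Y) = √[r(1−p)/p²] = √(27.9786690) = 5.2894866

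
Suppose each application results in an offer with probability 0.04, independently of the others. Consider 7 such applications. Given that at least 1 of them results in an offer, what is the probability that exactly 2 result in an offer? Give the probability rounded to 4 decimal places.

X ~ Binomial(7, 0.04). Want P(X=2 | X≥1) = P(X=2) / P(X≥1).
P(X=2) = C(7,2)·0.04^2·0.96^5 = 0.027397
P(X≥1) = 1 − 0.751447 = 0.248553
Ratio = 0.027397 / 0.248553 = 0.110224

0.1102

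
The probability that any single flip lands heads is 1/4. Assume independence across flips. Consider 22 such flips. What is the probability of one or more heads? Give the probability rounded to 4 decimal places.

0.9982

P(at least one) = 1 − P(none) = 1 − (1 − 0.25)^22
= 1 − 0.001784 = 0.998216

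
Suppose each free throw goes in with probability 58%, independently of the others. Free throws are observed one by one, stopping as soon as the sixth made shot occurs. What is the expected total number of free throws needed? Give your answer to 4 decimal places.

10.3448

Y = total free throws until the sixth success; negative binomial with r=6, p=0.58.
E[Y] = r / p = 6 / 0.58 = 10.344828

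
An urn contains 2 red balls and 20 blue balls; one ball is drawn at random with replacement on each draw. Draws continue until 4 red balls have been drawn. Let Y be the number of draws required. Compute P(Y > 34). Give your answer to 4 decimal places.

Needing more than 34 draws ⇔ fewer than 4 successes in the first 34. With X ~ Binomial(34, 0.090909), P(Y > 34) = P(X ≤ 3).
  k=0: C(34,0)·0.090909^0·0.909091^34 = 0.039143
  k=1: C(34,1)·0.090909^1·0.909091^33 = 0.133085
  k=2: C(34,2)·0.090909^2·0.909091^32 = 0.219589
  k=3: C(34,3)·0.090909^3·0.909091^31 = 0.234229
P(X ≤ 3) = 0.626045

0.6260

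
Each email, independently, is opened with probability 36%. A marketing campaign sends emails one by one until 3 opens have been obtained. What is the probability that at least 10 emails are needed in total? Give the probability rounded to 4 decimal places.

Needing more than 9 emails ⇔ fewer than 3 successes in the first 9. With X ~ Binomial(9, 0.36), P(Y > 9) = P(X ≤ 2).
  k=0: C(9,0)·0.36^0·0.64^9 = 0.018014
  k=1: C(9,1)·0.36^1·0.64^8 = 0.091198
  k=2: C(9,2)·0.36^2·0.64^7 = 0.205195
P(X ≤ 2) = 0.314408

0.3144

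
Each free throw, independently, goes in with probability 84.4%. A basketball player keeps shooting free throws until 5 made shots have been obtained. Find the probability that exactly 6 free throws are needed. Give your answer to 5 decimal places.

Y = trial on which the fifth success occurs; negative binomial, r=5, p=0.844.
P(Y=6) = C(5,4) · p^5 · (1−p)^1
= 5 · 0.42826 · 0.156 = 0.3340464

0.33405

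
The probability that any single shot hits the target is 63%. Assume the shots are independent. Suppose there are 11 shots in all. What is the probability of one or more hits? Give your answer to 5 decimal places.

P(at least one) = 1 − P(none) = 1 − (1 − 0.63)^11
= 1 − 0.0000178 = 0.9999822

0.99998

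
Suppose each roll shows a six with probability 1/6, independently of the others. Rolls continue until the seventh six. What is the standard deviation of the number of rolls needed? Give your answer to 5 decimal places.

14.49138

Y = total rolls until the seventh success; negative binomial with r=7, p=0.166667.
SD(Y) = √[r(1−p)/p²] = √(210.0000000) = 14.4913767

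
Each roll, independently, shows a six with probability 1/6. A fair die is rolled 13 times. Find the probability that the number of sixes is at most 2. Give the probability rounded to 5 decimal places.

X ~ Binomial(13, 0.166667); P(X ≤ 2) = Σ C(13,k) p^k (1−p)^(13−k) over k:
  k=0: C(13,0)·0.166667^0·0.833333^13 = 0.0934639
  k=1: C(13,1)·0.166667^1·0.833333^12 = 0.2430061
  k=2: C(13,2)·0.166667^2·0.833333^11 = 0.2916073
Total = 0.6280773

0.62808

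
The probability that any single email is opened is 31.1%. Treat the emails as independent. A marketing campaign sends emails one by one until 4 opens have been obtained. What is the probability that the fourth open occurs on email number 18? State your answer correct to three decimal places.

Y = trial on which the fourth success occurs; negative binomial, r=4, p=0.311.
P(Y=18) = C(17,3) · p^4 · (1−p)^14
= 680 · 0.009355 · 0.0054334 = 0.03456

0.035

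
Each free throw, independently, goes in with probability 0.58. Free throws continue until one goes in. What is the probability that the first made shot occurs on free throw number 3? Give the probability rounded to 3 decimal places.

0.102

Geometric (trials to first success), p = 0.58.
P(Y = 3) = (1−p)^2 · p = 0.1764 · 0.58 = 0.10231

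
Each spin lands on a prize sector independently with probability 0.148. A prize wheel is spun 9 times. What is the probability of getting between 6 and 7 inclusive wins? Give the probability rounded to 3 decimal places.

0.001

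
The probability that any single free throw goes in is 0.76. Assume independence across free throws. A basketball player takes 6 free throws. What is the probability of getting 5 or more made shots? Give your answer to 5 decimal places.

0.55782

X ~ Binomial(6, 0.76); P(X ≥ 5) = Σ C(6,k) p^k (1−p)^(6−k) over k:
  k=5: C(6,5)·0.76^5·0.24^1 = 0.3651157
  k=6: C(6,6)·0.76^6·0.24^0 = 0.1926999
Total = 0.5578156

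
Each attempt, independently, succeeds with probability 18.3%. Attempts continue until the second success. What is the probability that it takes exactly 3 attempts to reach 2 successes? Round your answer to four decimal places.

Y = trial on which the second success occurs; negative binomial, r=2, p=0.183.
P(Y=3) = C(2,1) · p^2 · (1−p)^1
= 2 · 0.033489 · 0.817 = 0.054721

0.0547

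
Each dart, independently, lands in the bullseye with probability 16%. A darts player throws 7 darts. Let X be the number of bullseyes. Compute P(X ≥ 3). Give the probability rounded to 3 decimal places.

X ~ Binomial(7, 0.16); P(X ≥ 3) = Σ C(7,k) p^k (1−p)^(7−k) over k:
  k=3: C(7,3)·0.16^3·0.84^4 = 0.07137
  k=4: C(7,4)·0.16^4·0.84^3 = 0.01360
  k=5: C(7,5)·0.16^5·0.84^2 = 0.00155
  k=6: C(7,6)·0.16^6·0.84^1 = 0.00010
  k=7: C(7,7)·0.16^7·0.84^0 = 0.00000
Total = 0.08663

0.087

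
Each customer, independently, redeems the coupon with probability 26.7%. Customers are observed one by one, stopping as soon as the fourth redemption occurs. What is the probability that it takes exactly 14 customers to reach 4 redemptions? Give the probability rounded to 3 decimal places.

Y = trial on which the fourth success occurs; negative binomial, r=4, p=0.267.
P(Y=14) = C(13,3) · p^4 · (1−p)^10
= 286 · 0.0050821 · 0.044775 = 0.06508

0.065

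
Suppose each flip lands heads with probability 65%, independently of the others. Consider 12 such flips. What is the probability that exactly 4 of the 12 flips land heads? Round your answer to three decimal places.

X ~ Binomial(n=12, p=0.65).
P(X=4) = C(12,4) · p^4 · (1−p)^8
= 495 · 0.17851 · 0.00022519 = 0.01990

0.020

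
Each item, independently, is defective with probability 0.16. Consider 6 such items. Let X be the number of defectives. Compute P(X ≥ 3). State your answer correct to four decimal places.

0.0560

X ~ Binomial(6, 0.16); P(X ≥ 3) = Σ C(6,k) p^k (1−p)^(6−k) over k:
  k=3: C(6,3)·0.16^3·0.84^3 = 0.048554
  k=4: C(6,4)·0.16^4·0.84^2 = 0.006936
  k=5: C(6,5)·0.16^5·0.84^1 = 0.000528
  k=6: C(6,6)·0.16^6·0.84^0 = 0.000017
Total = 0.056036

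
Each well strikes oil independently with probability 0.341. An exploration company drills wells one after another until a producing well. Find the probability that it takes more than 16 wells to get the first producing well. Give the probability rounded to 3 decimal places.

Y = number of wells to the first success; geometric, p = 0.341.
P(Y > 16) = P(first 16 all fail) = (1−p)^16 = 0.00127

0.001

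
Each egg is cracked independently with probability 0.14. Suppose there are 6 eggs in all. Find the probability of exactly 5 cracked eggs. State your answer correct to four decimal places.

0.0003

X ~ Binomial(n=6, p=0.14).
P(X=5) = C(6,5) · p^5 · (1−p)^1
= 6 · 5.3782e-05 · 0.86 = 0.000278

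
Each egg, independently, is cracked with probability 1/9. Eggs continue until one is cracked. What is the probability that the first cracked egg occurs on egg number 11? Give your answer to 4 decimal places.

0.0342

Geometric (trials to first success), p = 0.111111.
P(Y = 11) = (1−p)^10 · p = 0.30795 · 0.111111 = 0.034216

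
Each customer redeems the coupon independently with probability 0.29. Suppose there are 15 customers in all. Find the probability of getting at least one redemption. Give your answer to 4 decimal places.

0.9941

P(at least one) = 1 − P(none) = 1 − (1 − 0.29)^15
= 1 − 0.005873 = 0.994127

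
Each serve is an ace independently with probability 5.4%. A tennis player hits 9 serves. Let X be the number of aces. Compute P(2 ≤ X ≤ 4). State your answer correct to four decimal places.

0.0815

X ~ Binomial(9, 0.054); P(2 ≤ X ≤ 4) = Σ C(9,k) p^k (1−p)^(9−k) over k:
  k=2: C(9,2)·0.054^2·0.946^7 = 0.071175
  k=3: C(9,3)·0.054^3·0.946^6 = 0.009480
  k=4: C(9,4)·0.054^4·0.946^5 = 0.000812
Total = 0.081467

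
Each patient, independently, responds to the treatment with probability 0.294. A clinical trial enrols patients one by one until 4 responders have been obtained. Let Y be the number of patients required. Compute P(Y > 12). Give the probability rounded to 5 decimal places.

0.51108

Needing more than 12 patients ⇔ fewer than 4 successes in the first 12. With X ~ Binomial(12, 0.294), P(Y > 12) = P(X ≤ 3).
  k=0: C(12,0)·0.294^0·0.706^12 = 0.0153340
  k=1: C(12,1)·0.294^1·0.706^11 = 0.0766267
  k=2: C(12,2)·0.294^2·0.706^10 = 0.1755034
  k=3: C(12,3)·0.294^3·0.706^9 = 0.2436167
P(X ≤ 3) = 0.5110809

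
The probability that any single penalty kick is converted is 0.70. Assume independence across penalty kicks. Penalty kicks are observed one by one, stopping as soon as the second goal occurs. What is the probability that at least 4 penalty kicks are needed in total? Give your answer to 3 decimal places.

Needing more than 3 penalty kicks ⇔ fewer than 2 successes in the first 3. With X ~ Binomial(3, 0.70), P(Y > 3) = P(X ≤ 1).
  k=0: C(3,0)·0.70^0·0.30^3 = 0.02700
  k=1: C(3,1)·0.70^1·0.30^2 = 0.18900
P(X ≤ 1) = 0.21600

0.216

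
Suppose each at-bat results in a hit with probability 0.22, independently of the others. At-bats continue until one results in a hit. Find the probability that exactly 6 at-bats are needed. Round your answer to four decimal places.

Geometric (trials to first success), p = 0.22.
P(Y = 6) = (1−p)^5 · p = 0.28872 · 0.22 = 0.063518

0.0635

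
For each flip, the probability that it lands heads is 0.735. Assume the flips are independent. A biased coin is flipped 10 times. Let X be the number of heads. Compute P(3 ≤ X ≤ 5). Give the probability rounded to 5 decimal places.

X ~ Binomial(10, 0.735); P(3 ≤ X ≤ 5) = Σ C(10,k) p^k (1−p)^(10−k) over k:
  k=3: C(10,3)·0.735^3·0.265^7 = 0.0043728
  k=4: C(10,4)·0.735^4·0.265^6 = 0.0212248
  k=5: C(10,5)·0.735^5·0.265^5 = 0.0706426
Total = 0.0962403

0.09624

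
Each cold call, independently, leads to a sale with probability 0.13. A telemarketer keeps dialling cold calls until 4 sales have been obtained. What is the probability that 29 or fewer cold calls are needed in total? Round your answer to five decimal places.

Finishing within 29 cold calls ⇔ at least 4 successes in the first 29. With X ~ Binomial(29, 0.13), P(Y ≤ 29) = 1 − P(X ≤ 3).
  k=0: C(29,0)·0.13^0·0.87^29 = 0.0176221
  k=1: C(29,1)·0.13^1·0.87^28 = 0.0763626
  k=2: C(29,2)·0.13^2·0.87^27 = 0.1597469
  k=3: C(29,3)·0.13^3·0.87^26 = 0.2148321
1 − 0.4685637 = 0.5314363

0.53144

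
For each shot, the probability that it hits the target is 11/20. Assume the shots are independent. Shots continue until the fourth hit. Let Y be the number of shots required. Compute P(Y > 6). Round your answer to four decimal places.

Needing more than 6 shots ⇔ fewer than 4 successes in the first 6. With X ~ Binomial(6, 0.55), P(Y > 6) = P(X ≤ 3).
  k=0: C(6,0)·0.55^0·0.45^6 = 0.008304
  k=1: C(6,1)·0.55^1·0.45^5 = 0.060894
  k=2: C(6,2)·0.55^2·0.45^4 = 0.186066
  k=3: C(6,3)·0.55^3·0.45^3 = 0.303218
P(X ≤ 3) = 0.558482

0.5585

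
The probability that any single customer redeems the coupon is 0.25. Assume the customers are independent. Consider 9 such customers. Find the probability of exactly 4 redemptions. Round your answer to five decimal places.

0.11680

X ~ Binomial(n=9, p=0.25).
P(X=4) = C(9,4) · p^4 · (1−p)^5
= 126 · 0.0039062 · 0.2373 = 0.1167984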